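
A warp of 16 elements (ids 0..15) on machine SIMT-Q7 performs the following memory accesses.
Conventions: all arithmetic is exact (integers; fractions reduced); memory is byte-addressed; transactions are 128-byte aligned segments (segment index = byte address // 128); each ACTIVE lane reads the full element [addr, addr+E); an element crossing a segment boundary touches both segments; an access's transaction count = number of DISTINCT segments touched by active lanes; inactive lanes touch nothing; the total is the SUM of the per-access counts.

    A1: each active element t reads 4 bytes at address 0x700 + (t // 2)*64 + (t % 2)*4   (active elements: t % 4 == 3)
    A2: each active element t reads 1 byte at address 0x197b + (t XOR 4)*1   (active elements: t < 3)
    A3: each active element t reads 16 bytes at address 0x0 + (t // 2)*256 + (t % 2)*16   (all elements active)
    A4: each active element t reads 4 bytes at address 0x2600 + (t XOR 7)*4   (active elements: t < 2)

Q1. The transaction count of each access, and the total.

A1: 4 transactions
A2: 2 transactions
A3: 8 transactions
A4: 1 transaction

Answer: 4,2,8,1; total 15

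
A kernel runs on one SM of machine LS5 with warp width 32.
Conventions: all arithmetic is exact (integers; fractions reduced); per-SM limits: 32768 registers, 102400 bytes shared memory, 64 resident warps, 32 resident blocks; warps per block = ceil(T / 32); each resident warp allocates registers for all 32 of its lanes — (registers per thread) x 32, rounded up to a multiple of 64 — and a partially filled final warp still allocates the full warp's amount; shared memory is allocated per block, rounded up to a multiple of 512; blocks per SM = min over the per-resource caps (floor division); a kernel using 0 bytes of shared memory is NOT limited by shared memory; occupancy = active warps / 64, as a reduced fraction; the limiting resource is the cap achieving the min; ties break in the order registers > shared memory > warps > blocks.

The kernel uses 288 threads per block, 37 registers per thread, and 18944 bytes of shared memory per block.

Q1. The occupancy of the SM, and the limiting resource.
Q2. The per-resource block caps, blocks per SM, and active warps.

Answer: occupancy 9/32, limited by registers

registers: 2 blocks
shared memory: 5 blocks
warps: 7 blocks
blocks: 32 blocks

Answer: 2 blocks, 18 active warps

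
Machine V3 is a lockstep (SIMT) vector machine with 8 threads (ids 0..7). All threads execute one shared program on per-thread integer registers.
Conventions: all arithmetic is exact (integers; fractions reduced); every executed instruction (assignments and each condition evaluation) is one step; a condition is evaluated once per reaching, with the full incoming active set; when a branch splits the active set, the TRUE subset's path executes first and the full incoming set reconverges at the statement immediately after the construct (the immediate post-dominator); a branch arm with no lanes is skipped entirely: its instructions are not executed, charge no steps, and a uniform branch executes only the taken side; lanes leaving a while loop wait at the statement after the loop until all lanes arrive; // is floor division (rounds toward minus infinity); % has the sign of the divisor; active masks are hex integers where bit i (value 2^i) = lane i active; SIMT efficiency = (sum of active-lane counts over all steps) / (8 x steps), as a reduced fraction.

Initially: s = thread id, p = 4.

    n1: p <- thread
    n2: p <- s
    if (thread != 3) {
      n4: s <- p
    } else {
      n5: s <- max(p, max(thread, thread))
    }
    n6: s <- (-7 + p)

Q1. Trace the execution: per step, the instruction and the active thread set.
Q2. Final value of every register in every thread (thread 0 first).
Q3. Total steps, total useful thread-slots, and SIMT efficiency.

step 0: p <- thread                  0xff
step 1: p <- s                       0xff
step 2: eval (thread != 3)           0xff
step 3: s <- p                       0xf7
step 4: s <- max(p, max(thread, thread)) 0x08
step 5: s <- (-7 + p)                0xff

Answer: 6 steps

s: -7,-6,-5,-4,-3,-2,-1,0
p: 0,1,2,3,4,5,6,7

steps = 6; useful = 40; efficiency = 40/48 = 5/6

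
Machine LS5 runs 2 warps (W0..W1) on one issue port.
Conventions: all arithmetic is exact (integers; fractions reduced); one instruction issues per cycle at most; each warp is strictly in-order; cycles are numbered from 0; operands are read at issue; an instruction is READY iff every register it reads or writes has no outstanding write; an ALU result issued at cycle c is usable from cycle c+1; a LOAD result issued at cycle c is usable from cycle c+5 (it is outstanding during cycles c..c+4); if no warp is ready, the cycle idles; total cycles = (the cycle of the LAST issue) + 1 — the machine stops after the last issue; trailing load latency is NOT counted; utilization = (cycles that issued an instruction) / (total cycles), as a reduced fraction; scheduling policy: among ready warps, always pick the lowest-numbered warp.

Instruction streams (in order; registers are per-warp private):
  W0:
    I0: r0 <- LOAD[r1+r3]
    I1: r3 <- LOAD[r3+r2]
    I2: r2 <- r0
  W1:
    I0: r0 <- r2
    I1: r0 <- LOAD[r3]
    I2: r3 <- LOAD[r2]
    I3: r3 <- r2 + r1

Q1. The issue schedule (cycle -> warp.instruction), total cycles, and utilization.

cycle 0: W0.I0
cycle 1: W0.I1
cycle 2: W1.I0
cycle 3: W1.I1
cycle 4: W1.I2
cycle 5: W0.I2
cycle 6: idle
cycle 7: idle
cycle 8: idle
cycle 9: W1.I3

Answer: 10 cycles, utilization 7/10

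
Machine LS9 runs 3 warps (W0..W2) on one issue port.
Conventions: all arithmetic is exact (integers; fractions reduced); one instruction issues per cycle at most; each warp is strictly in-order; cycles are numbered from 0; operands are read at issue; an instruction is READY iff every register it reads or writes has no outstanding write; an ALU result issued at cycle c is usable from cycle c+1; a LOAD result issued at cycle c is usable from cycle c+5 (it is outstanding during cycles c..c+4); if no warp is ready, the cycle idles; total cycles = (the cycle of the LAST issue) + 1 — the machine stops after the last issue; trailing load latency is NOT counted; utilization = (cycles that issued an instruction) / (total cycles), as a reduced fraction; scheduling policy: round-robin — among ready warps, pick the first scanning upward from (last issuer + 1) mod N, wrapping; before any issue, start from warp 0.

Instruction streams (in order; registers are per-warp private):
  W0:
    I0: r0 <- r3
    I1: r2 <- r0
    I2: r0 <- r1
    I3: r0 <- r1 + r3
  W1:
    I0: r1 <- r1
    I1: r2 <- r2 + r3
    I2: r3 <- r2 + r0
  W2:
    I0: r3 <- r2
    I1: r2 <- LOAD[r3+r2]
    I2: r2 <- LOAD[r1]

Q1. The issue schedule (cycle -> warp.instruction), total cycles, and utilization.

cycle 0: W0.I0
cycle 1: W1.I0
cycle 2: W2.I0
cycle 3: W0.I1
cycle 4: W1.I1
cycle 5: W2.I1
cycle 6: W0.I2
cycle 7: W1.I2
cycle 8: W0.I3
cycle 9: idle
cycle 10: W2.I2

Answer: 11 cycles, utilization 10/11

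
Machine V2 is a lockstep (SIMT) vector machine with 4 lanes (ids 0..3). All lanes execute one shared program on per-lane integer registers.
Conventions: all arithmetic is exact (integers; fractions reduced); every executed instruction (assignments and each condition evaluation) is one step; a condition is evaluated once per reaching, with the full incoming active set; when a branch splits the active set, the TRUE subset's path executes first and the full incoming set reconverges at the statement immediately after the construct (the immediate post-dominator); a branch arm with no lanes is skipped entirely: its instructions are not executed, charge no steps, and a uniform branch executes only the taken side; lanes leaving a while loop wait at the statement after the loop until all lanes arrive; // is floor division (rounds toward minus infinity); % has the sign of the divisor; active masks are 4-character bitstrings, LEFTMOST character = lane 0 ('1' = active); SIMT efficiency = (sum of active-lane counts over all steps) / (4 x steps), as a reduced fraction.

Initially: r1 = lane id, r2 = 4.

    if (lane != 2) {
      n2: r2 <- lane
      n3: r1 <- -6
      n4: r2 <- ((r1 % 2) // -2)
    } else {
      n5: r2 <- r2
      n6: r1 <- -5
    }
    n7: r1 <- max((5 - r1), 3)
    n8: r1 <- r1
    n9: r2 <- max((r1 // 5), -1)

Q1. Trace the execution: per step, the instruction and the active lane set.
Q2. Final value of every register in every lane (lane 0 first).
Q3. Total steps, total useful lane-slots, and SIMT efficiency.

step 0: eval (lane != 2)             1111
step 1: r2 <- lane                   1101
step 2: r1 <- -6                     1101
step 3: r2 <- ((r1 % 2) // -2)       1101
step 4: r2 <- r2                     0010
step 5: r1 <- -5                     0010
step 6: r1 <- max((5 - r1), 3)       1111
step 7: r1 <- r1                     1111
step 8: r2 <- max((r1 // 5), -1)     1111

Answer: 9 steps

r1: 11,11,10,11
r2: 2,2,2,2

steps = 9; useful = 27; efficiency = 27/36 = 3/4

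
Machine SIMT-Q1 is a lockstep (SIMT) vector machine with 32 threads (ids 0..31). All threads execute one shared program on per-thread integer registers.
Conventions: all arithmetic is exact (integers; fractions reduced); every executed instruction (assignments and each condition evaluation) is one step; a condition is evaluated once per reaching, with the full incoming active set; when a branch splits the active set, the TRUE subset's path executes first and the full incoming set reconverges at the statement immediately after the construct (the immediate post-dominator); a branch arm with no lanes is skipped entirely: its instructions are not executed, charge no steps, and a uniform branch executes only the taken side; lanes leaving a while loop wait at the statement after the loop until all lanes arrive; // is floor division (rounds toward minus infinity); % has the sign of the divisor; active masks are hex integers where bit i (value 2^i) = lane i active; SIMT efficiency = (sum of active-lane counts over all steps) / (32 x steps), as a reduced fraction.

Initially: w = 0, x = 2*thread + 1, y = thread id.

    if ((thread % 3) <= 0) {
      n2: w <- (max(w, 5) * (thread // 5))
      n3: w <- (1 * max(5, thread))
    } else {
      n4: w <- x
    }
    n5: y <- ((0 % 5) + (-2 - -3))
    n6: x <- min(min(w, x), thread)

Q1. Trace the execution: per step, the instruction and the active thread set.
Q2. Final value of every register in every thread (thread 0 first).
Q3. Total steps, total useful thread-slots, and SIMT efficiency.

step 0: eval ((thread % 3) <= 0)     0xffffffff
step 1: w <- (max(w, 5) * (thread // 5)) 0x49249249
step 2: w <- (1 * max(5, thread))    0x49249249
step 3: w <- x                       0xb6db6db6
step 4: y <- ((0 % 5) + (-2 - -3))   0xffffffff
step 5: x <- min(min(w, x), thread)  0xffffffff

Answer: 6 steps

w: 5,3,5,5,9,11,6,15,17,9,21,23,12,27,29,15,33,35,18,39,41,21,45,47,24,51,53,27,57,59,30,63
x: 0,1,2,3,4,5,6,7,8,9,10,11,12,13,14,15,16,17,18,19,20,21,22,23,24,25,26,27,28,29,30,31
y: 1,1,1,1,1,1,1,1,1,1,1,1,1,1,1,1,1,1,1,1,1,1,1,1,1,1,1,1,1,1,1,1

steps = 6; useful = 139; efficiency = 139/192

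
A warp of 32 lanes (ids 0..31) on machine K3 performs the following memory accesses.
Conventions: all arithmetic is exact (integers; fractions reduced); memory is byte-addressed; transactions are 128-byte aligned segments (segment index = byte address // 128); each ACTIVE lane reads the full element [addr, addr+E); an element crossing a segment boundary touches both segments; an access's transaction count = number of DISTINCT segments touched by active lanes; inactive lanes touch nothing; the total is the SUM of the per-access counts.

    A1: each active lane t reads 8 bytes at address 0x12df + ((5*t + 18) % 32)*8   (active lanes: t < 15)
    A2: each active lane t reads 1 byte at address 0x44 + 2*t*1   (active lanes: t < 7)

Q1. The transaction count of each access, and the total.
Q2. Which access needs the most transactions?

A1: 3 transactions
A2: 1 transaction

Answer: 3,1; total 4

Answer: A1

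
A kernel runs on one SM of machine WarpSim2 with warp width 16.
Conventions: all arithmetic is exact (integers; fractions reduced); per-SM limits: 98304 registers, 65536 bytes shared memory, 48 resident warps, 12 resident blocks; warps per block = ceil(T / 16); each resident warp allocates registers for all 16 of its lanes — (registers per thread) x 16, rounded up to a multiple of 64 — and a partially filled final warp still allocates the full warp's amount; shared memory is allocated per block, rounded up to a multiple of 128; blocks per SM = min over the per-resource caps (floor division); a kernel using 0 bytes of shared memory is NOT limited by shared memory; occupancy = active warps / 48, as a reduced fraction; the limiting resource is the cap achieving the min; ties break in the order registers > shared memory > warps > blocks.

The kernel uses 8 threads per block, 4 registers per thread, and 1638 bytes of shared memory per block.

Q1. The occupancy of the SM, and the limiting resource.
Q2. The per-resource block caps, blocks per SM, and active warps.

Answer: occupancy 1/4, limited by blocks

registers: 1536 blocks
shared memory: 39 blocks
warps: 48 blocks
blocks: 12 blocks

Answer: 12 blocks, 12 active warps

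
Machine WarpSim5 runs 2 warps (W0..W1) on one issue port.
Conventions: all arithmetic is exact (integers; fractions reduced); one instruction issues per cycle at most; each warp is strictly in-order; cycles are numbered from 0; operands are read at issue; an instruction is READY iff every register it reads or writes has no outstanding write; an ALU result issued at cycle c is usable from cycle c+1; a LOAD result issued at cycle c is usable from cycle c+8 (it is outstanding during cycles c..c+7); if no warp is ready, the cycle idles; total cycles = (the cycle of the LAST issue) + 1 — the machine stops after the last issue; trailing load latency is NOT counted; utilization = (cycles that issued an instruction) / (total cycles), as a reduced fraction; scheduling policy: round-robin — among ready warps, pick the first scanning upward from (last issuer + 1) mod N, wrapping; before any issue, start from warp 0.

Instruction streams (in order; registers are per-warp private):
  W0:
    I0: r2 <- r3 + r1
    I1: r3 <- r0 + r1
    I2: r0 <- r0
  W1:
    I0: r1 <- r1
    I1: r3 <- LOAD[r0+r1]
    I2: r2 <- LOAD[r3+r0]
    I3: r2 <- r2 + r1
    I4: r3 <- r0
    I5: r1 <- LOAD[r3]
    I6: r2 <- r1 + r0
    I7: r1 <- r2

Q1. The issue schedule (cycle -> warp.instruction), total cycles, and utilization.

cycle 0: W0.I0
cycle 1: W1.I0
cycle 2: W0.I1
cycle 3: W1.I1
cycle 4: W0.I2
cycle 5: idle
cycle 6: idle
cycle 7: idle
cycle 8: idle
cycle 9: idle
cycle 10: idle
cycle 11: W1.I2
cycle 12: idle
cycle 13: idle
cycle 14: idle
cycle 15: idle
cycle 16: idle
cycle 17: idle
cycle 18: idle
cycle 19: W1.I3
cycle 20: W1.I4
cycle 21: W1.I5
cycle 22: idle
cycle 23: idle
cycle 24: idle
cycle 25: idle
cycle 26: idle
cycle 27: idle
cycle 28: idle
cycle 29: W1.I6
cycle 30: W1.I7

Answer: 31 cycles, utilization 11/31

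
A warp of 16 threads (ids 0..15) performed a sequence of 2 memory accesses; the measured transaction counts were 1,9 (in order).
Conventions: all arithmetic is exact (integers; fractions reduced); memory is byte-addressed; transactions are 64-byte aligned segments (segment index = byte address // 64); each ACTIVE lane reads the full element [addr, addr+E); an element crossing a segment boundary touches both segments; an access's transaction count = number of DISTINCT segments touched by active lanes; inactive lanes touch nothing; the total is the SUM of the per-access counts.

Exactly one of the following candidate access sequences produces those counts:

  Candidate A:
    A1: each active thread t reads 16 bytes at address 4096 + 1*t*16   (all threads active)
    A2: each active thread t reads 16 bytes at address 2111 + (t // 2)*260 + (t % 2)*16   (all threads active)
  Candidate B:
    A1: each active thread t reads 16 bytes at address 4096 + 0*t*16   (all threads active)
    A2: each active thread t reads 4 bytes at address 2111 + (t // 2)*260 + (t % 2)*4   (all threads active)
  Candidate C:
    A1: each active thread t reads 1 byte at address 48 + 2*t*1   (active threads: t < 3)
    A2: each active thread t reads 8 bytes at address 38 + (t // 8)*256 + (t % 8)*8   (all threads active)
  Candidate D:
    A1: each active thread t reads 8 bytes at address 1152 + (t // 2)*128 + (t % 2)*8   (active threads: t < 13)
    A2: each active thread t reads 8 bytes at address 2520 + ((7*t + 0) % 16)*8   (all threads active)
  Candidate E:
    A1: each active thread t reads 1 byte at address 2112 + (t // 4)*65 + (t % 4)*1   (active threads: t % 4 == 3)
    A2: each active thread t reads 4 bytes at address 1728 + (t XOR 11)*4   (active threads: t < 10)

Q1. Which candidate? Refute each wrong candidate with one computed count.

A: A1 gives 4 transactions, not 1
C: A2 gives 4 transactions, not 9
D: A1 gives 7 transactions, not 1
E: A1 gives 4 transactions, not 1
B: all counts match (1,9)

Answer: B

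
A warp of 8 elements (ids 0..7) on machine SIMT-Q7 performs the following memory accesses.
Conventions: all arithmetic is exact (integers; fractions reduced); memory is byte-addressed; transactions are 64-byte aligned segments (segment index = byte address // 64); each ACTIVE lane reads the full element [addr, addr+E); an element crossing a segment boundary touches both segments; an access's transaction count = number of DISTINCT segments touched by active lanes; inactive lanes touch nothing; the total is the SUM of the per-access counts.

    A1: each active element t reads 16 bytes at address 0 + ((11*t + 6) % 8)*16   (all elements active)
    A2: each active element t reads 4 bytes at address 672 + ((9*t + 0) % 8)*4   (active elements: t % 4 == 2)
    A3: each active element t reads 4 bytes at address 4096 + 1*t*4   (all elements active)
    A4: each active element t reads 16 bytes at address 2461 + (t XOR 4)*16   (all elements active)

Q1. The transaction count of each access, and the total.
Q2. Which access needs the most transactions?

A1: 2 transactions
A2: 1 transaction
A3: 1 transaction
A4: 3 transactions

Answer: 2,1,1,3; total 7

Answer: A4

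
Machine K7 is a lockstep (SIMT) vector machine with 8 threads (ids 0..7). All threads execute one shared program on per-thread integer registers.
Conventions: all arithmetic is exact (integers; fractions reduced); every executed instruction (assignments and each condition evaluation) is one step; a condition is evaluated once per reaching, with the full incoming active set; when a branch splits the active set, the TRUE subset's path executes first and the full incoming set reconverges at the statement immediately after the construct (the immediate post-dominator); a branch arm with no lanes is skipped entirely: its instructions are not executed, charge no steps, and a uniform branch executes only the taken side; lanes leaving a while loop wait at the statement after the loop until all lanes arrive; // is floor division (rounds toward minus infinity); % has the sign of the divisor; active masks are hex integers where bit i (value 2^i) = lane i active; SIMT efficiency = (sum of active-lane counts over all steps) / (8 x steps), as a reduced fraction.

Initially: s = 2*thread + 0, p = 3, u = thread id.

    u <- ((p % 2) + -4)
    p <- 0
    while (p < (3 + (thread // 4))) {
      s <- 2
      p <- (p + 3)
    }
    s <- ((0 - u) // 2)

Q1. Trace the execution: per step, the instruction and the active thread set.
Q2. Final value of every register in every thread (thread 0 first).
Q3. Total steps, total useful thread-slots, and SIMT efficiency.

step 0: u <- ((p % 2) + -4)          0xff
step 1: p <- 0                       0xff
step 2: eval (p < (3 + (thread // 4))) 0xff
step 3: s <- 2                       0xff
step 4: p <- (p + 3)                 0xff
step 5: eval (p < (3 + (thread // 4))) 0xff
step 6: s <- 2                       0xf0
step 7: p <- (p + 3)                 0xf0
step 8: eval (p < (3 + (thread // 4))) 0xf0
step 9: s <- ((0 - u) // 2)          0xff

Answer: 10 steps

s: 1,1,1,1,1,1,1,1
p: 3,3,3,3,6,6,6,6
u: -3,-3,-3,-3,-3,-3,-3,-3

steps = 10; useful = 68; efficiency = 68/80 = 17/20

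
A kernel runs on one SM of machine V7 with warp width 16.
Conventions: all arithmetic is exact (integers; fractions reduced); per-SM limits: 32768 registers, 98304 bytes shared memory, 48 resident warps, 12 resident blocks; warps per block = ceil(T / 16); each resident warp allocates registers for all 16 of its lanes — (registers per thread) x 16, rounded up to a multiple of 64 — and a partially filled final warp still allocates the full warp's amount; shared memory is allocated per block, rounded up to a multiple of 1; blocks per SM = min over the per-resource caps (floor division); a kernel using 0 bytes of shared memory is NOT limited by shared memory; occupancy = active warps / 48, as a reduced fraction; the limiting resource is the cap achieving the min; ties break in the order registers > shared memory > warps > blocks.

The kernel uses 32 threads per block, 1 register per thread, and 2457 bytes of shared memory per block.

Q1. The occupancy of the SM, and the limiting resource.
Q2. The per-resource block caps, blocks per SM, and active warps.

Answer: occupancy 1/2, limited by blocks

registers: 256 blocks
shared memory: 40 blocks
warps: 24 blocks
blocks: 12 blocks

Answer: 12 blocks, 24 active warps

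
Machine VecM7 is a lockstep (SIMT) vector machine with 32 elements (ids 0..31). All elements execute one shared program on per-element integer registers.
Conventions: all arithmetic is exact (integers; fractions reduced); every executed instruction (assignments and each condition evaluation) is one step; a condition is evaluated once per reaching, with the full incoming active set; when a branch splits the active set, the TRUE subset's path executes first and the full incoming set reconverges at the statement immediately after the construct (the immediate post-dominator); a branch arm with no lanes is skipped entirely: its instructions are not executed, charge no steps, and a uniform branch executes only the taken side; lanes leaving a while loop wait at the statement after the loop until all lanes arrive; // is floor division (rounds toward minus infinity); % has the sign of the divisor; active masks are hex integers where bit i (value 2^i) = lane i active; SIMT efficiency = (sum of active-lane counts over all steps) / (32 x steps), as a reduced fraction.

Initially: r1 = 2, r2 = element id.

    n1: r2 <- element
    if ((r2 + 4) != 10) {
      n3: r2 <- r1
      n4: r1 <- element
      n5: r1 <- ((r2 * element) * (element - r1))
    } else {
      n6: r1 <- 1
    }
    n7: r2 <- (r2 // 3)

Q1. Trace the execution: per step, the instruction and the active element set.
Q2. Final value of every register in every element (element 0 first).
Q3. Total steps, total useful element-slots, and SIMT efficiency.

step 0: r2 <- element                0xffffffff
step 1: eval ((r2 + 4) != 10)        0xffffffff
step 2: r2 <- r1                     0xffffffbf
step 3: r1 <- element                0xffffffbf
step 4: r1 <- ((r2 * element) * (element - r1)) 0xffffffbf
step 5: r1 <- 1                      0x00000040
step 6: r2 <- (r2 // 3)              0xffffffff

Answer: 7 steps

r1: 0,0,0,0,0,0,1,0,0,0,0,0,0,0,0,0,0,0,0,0,0,0,0,0,0,0,0,0,0,0,0,0
r2: 0,0,0,0,0,0,2,0,0,0,0,0,0,0,0,0,0,0,0,0,0,0,0,0,0,0,0,0,0,0,0,0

steps = 7; useful = 190; efficiency = 190/224 = 95/112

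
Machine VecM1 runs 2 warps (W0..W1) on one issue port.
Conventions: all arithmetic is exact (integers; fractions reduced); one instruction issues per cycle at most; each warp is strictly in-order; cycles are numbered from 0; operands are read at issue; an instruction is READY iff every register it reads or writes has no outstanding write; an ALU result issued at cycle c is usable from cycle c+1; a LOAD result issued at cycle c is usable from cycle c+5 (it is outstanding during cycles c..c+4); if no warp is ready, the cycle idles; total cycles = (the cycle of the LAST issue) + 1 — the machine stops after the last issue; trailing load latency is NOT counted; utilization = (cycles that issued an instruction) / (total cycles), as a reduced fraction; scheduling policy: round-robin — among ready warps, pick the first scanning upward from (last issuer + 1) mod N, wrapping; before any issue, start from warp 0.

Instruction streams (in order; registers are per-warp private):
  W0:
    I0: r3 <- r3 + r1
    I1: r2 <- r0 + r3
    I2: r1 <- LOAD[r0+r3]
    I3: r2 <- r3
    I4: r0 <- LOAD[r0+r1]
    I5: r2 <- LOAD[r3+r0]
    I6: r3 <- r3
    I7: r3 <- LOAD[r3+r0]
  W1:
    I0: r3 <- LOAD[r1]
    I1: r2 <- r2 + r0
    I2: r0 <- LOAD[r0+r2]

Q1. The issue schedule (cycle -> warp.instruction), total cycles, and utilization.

cycle 0: W0.I0
cycle 1: W1.I0
cycle 2: W0.I1
cycle 3: W1.I1
cycle 4: W0.I2
cycle 5: W1.I2
cycle 6: W0.I3
cycle 7: idle
cycle 8: idle
cycle 9: W0.I4
cycle 10: idle
cycle 11: idle
cycle 12: idle
cycle 13: idle
cycle 14: W0.I5
cycle 15: W0.I6
cycle 16: W0.I7

Answer: 17 cycles, utilization 11/17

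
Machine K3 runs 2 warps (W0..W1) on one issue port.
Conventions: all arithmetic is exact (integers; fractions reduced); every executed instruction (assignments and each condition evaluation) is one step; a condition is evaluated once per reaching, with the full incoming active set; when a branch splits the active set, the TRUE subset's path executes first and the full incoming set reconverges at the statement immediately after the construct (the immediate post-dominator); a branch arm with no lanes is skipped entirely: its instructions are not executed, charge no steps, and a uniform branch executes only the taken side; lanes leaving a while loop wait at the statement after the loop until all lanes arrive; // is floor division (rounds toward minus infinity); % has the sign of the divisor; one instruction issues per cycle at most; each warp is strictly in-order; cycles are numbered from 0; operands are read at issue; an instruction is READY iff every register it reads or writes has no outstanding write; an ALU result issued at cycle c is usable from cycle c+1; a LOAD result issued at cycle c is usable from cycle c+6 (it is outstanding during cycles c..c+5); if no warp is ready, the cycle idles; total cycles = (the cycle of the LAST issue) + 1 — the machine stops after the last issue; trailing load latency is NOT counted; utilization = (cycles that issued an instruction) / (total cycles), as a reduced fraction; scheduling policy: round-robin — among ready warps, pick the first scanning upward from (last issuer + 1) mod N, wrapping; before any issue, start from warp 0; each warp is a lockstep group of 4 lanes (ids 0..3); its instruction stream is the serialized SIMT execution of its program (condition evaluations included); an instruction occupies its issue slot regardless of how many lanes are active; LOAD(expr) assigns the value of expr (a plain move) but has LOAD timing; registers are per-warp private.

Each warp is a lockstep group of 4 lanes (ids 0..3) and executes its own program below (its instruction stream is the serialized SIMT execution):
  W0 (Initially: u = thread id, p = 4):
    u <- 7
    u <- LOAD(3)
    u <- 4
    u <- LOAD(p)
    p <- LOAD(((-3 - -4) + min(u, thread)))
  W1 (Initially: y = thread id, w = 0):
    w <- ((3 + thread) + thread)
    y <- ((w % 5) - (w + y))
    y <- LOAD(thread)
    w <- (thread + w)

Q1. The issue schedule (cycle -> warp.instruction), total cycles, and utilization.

cycle 0: W0.I0
cycle 1: W1.I0
cycle 2: W0.I1
cycle 3: W1.I1
cycle 4: W1.I2
cycle 5: W1.I3
cycle 6: idle
cycle 7: idle
cycle 8: W0.I2
cycle 9: W0.I3
cycle 10: idle
cycle 11: idle
cycle 12: idle
cycle 13: idle
cycle 14: idle
cycle 15: W0.I4

Answer: 16 cycles, utilization 9/16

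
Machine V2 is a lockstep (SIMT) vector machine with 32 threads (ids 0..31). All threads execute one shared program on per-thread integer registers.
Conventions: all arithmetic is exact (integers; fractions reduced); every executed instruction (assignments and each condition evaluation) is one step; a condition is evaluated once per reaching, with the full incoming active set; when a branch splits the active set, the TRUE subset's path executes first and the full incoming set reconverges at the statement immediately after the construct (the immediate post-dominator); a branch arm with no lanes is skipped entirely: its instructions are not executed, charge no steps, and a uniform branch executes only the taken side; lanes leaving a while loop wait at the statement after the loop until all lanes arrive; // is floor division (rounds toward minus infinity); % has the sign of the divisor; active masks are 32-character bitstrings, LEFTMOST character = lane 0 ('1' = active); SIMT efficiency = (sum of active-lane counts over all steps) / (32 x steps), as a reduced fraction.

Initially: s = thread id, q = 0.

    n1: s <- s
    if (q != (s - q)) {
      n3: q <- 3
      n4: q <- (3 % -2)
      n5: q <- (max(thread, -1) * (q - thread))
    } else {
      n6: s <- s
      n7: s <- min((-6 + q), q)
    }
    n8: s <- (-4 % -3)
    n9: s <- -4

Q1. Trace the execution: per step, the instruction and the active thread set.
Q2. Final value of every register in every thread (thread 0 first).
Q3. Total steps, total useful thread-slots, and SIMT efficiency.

step 0: s <- s                       11111111111111111111111111111111
step 1: eval (q != (s - q))          11111111111111111111111111111111
step 2: q <- 3                       01111111111111111111111111111111
step 3: q <- (3 % -2)                01111111111111111111111111111111
step 4: q <- (max(thread, -1) * (q - thread)) 01111111111111111111111111111111
step 5: s <- s                       10000000000000000000000000000000
step 6: s <- min((-6 + q), q)        10000000000000000000000000000000
step 7: s <- (-4 % -3)               11111111111111111111111111111111
step 8: s <- -4                      11111111111111111111111111111111

Answer: 9 steps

s: -4,-4,-4,-4,-4,-4,-4,-4,-4,-4,-4,-4,-4,-4,-4,-4,-4,-4,-4,-4,-4,-4,-4,-4,-4,-4,-4,-4,-4,-4,-4,-4
q: 0,-2,-6,-12,-20,-30,-42,-56,-72,-90,-110,-132,-156,-182,-210,-240,-272,-306,-342,-380,-420,-462,-506,-552,-600,-650,-702,-756,-812,-870,-930,-992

steps = 9; useful = 223; efficiency = 223/288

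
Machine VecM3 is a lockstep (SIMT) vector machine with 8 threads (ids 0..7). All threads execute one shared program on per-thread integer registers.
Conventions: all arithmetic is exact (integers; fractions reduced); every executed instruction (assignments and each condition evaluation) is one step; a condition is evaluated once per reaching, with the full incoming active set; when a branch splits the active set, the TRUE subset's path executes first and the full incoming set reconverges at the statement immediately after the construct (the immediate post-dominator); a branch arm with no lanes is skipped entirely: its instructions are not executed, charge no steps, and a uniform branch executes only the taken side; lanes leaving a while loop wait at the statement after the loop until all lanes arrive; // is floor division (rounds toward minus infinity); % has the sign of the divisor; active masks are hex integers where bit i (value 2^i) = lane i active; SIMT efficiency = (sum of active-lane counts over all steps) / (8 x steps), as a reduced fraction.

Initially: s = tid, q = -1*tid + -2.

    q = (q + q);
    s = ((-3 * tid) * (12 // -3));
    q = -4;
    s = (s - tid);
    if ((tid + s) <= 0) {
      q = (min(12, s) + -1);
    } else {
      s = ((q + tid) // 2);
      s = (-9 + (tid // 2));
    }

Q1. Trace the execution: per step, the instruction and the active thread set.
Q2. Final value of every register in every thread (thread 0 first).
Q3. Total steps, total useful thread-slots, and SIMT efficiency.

step 0: q <- (q + q)                 0xff
step 1: s <- ((-3 * tid) * (12 // -3)) 0xff
step 2: q <- -4                      0xff
step 3: s <- (s - tid)               0xff
step 4: eval ((tid + s) <= 0)        0xff
step 5: q <- (min(12, s) + -1)       0x01
step 6: s <- ((q + tid) // 2)        0xfe
step 7: s <- (-9 + (tid // 2))       0xfe

Answer: 8 steps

s: 0,-9,-8,-8,-7,-7,-6,-6
q: -1,-4,-4,-4,-4,-4,-4,-4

steps = 8; useful = 55; efficiency = 55/64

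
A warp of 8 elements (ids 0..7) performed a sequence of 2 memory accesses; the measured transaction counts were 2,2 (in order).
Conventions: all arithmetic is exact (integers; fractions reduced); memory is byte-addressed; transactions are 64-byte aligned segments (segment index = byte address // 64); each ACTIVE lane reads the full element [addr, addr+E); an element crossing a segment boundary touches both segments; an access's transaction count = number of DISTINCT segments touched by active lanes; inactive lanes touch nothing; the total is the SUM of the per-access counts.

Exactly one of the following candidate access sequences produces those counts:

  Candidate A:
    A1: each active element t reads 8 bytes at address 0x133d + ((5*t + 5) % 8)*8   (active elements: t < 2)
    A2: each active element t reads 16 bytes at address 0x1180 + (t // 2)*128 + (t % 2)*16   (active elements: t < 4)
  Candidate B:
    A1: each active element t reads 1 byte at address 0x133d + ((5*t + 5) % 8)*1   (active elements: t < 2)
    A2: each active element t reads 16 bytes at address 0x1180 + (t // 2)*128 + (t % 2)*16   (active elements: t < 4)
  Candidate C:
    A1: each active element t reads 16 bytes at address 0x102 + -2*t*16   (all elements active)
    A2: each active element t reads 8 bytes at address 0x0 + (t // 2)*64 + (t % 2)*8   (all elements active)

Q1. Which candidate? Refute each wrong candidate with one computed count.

A: A1 gives 1 transaction, not 2
C: A1 gives 5 transactions, not 2
B: all counts match (2,2)

Answer: B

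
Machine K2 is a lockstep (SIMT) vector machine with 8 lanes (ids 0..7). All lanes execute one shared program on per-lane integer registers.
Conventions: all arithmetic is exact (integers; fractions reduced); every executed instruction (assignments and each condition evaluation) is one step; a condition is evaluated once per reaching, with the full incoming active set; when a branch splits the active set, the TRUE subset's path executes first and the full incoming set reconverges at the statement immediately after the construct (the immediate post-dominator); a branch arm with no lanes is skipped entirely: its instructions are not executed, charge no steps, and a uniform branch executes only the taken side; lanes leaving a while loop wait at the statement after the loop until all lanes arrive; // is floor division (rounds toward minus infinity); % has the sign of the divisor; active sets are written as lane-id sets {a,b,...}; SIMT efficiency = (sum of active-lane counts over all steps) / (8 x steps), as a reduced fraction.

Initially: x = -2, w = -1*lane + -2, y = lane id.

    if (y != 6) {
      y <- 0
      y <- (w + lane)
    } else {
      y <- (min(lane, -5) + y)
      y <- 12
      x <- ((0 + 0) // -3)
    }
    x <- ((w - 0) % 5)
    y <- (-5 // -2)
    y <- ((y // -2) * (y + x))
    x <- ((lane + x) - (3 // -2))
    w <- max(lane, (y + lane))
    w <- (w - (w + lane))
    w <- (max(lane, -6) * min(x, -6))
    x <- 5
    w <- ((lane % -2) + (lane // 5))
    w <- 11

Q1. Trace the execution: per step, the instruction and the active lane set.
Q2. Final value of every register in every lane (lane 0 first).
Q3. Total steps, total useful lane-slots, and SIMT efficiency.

step 0: eval (y != 6)                {0,1,2,3,4,5,6,7}
step 1: y <- 0                       {0,1,2,3,4,5,7}
step 2: y <- (w + lane)              {0,1,2,3,4,5,7}
step 3: y <- (min(lane, -5) + y)     {6}
step 4: y <- 12                      {6}
step 5: x <- ((0 + 0) // -3)         {6}
step 6: x <- ((w - 0) % 5)           {0,1,2,3,4,5,6,7}
step 7: y <- (-5 // -2)              {0,1,2,3,4,5,6,7}
step 8: y <- ((y // -2) * (y + x))   {0,1,2,3,4,5,6,7}
step 9: x <- ((lane + x) - (3 // -2)) {0,1,2,3,4,5,6,7}
step 10: w <- max(lane, (y + lane))   {0,1,2,3,4,5,6,7}
step 11: w <- (w - (w + lane))        {0,1,2,3,4,5,6,7}
step 12: w <- (max(lane, -6) * min(x, -6)) {0,1,2,3,4,5,6,7}
step 13: x <- 5                       {0,1,2,3,4,5,6,7}
step 14: w <- ((lane % -2) + (lane // 5)) {0,1,2,3,4,5,6,7}
step 15: w <- 11                      {0,1,2,3,4,5,6,7}

Answer: 16 steps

x: 5,5,5,5,5,5,5,5
w: 11,11,11,11,11,11,11,11
y: -5,-4,-3,-2,-6,-5,-4,-3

steps = 16; useful = 105; efficiency = 105/128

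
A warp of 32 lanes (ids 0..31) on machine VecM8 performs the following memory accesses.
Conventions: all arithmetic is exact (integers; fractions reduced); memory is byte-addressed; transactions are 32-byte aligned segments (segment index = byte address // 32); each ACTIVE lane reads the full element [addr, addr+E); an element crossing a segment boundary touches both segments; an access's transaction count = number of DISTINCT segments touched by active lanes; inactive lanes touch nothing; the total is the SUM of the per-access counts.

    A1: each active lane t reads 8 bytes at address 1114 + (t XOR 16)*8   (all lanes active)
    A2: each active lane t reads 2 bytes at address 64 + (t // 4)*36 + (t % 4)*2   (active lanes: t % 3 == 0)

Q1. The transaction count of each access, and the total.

A1: 9 transactions
A2: 8 transactions

Answer: 9,8; total 17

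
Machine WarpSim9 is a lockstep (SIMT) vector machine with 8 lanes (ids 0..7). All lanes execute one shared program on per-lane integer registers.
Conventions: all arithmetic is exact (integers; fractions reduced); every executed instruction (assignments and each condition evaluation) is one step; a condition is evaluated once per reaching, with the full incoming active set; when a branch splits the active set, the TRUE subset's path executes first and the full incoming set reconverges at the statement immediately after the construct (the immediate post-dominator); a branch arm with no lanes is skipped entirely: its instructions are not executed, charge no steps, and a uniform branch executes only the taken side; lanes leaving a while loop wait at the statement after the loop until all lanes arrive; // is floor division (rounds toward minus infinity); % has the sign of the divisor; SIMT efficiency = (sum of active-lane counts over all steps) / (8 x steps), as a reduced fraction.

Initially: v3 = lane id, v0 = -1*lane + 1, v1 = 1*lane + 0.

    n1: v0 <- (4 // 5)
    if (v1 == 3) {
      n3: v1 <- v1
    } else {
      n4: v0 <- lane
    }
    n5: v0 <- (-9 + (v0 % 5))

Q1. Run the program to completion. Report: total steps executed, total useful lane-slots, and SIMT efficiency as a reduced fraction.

Answer: 5 steps, 32 useful, 4/5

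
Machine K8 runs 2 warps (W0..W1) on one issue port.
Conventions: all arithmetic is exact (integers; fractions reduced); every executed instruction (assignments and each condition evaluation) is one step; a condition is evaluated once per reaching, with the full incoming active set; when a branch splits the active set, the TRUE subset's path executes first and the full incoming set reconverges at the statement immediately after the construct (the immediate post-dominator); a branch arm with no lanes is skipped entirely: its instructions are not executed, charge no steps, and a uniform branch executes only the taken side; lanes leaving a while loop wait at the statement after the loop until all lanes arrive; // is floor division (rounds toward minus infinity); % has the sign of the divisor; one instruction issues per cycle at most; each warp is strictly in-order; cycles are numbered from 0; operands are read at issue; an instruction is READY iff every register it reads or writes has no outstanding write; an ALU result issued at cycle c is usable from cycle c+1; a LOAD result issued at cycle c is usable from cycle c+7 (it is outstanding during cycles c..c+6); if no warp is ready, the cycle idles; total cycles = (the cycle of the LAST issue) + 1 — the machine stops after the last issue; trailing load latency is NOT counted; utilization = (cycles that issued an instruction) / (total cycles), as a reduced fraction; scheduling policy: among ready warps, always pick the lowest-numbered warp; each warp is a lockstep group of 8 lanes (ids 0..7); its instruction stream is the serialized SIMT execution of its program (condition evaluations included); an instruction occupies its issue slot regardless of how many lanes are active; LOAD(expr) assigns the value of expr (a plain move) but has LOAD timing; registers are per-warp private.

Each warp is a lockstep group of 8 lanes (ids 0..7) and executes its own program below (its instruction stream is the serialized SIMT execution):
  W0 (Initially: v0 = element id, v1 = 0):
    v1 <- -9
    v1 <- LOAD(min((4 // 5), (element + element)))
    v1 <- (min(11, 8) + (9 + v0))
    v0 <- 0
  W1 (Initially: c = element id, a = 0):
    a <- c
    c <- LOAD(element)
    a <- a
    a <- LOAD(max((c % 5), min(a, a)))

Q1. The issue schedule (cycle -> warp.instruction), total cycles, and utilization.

cycle 0: W0.I0
cycle 1: W0.I1
cycle 2: W1.I0
cycle 3: W1.I1
cycle 4: W1.I2
cycle 5: idle
cycle 6: idle
cycle 7: idle
cycle 8: W0.I2
cycle 9: W0.I3
cycle 10: W1.I3

Answer: 11 cycles, utilization 8/11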